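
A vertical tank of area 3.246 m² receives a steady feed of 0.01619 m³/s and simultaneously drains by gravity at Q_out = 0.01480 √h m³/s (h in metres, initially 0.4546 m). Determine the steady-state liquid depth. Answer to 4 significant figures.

1.197 m

Accumulation of liquid (constant cross-section A): A dh/dt = Q_in − 0.01480 √h. At steady state dh/dt = 0:
Q_in = 0.01480 √h_ss ⇒ √h_ss = 0.01619/0.01480 = 1.09392.
h_ss = 1.09392² = 1.19666 m. (Since h₀ = 0.4546 m < h_ss, the level will rise toward this value.)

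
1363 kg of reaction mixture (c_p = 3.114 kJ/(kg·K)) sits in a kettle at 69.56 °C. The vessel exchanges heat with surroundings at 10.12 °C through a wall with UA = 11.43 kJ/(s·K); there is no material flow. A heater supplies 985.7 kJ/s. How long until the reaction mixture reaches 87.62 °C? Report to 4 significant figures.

416.1 s

Heat balance on the well-mixed liquid: M c_p dT/dt = −UA(T − T_amb) + Q̇.
τ = M c_p/UA = 371.337 s; T_ss = T_amb + Q̇/UA = 10.12 + 985.7/11.43 = 96.3580 °C.
T(t) = T_ss + (T₀ − T_ss)e^(−t/τ); set T = 87.62:
t = −τ ln[(T − T_ss)/(T₀ − T_ss)] = −371.337 · ln(0.326068) = 416.138 s.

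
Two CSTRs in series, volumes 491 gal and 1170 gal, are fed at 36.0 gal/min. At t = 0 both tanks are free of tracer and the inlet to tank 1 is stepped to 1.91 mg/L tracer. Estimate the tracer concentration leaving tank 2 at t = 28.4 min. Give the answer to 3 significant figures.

0.709 mg/L

Species balance on tank i: dCᵢ/dt = (Cᵢ₋₁ − Cᵢ)/τᵢ with τᵢ = Vᵢ/Q.
τ₁ = 491/36.0 = 13.639 min; τ₂ = 1170/36.0 = 32.500 min.
Solving the cascade with C₁(0)=C₂(0)=0 gives C₂(t) = C_in[1 − (τ₁ e^(−t/τ₁) − τ₂ e^(−t/τ₂))/(τ₁ − τ₂)].
At t = 28.4: e^(−t/τ₁) = 0.12465, e^(−t/τ₂) = 0.41734.
C₂ = 1.91·[1 − (13.639·0.12465 − 32.500·0.41734)/(-18.861)] = 1.91·0.37100 = 0.70861 mg/L.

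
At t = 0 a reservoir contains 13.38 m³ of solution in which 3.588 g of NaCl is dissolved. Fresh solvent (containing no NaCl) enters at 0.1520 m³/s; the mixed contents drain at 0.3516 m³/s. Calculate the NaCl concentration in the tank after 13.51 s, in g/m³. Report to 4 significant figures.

0.2259 g/m³

Let m(t) be the amount of NaCl. Volume: V(t) = V₀ + (Q_in − Q_out) t = 13.38 − 0.199600 t; V(13.51) = 10.6834 m³.
Species balance (pure solvent in): dm/dt = −Q_out · m/V(t).
Separate: dm/m = −Q_out dt/V(t) ⇒ ln(m/m₀) = −(Q_out/(Q_in−Q_out)) ln(V/V₀).
m = m₀ (V₀/V)^(Q_out/(Q_in−Q_out)) = 3.588 × (13.38/10.6834)^(-1.76152) = 2.41362 g.
C = m/V = 2.41362/10.6834 = 0.225923 g/m³.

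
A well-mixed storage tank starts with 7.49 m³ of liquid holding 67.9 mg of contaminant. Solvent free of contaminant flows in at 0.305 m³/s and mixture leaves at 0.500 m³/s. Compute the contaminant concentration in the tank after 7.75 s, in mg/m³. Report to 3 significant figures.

6.37 mg/m³

Total volume: dV/dt = Q_in − Q_out = -0.19500 m³/s, so V(t) = 7.49 − 0.19500 t and V(7.75) = 5.9787 m³.
Species balance (pure solvent in): dm/dt = −Q_out · m/V(t).
dm/m = −Q_out dt/(V₀ − 0.19500 t); integrating gives ln(m/m₀) = −(Q_out/(Q_in−Q_out)) ln(V/V₀).
m = m₀ (V₀/V)^(Q_out/(Q_in−Q_out)) = 67.9 × (7.49/5.9787)^(-2.5641) = 38.099 mg.
C = m/V = 38.099/5.9787 = 6.3725 mg/m³.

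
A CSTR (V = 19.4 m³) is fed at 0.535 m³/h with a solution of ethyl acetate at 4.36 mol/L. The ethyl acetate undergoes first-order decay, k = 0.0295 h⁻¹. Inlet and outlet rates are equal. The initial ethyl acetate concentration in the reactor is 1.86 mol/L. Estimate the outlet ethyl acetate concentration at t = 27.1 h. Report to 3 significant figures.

Species balance: V dC/dt = Q C_in − Q C − k V C.
dC/dt = (Q/V) C_in − (Q/V + k) C; effective rate a = Q/V + k = 0.027577 + 0.0295 = 0.057077 h⁻¹.
C_ss = Q C_in/(Q + kV) = 2.1066 mol/L; C(t) = C_ss + (C₀ − C_ss) e^(−a t).
C(27.1) = 2.1066 + (-0.24657)·e^(−0.057077·27.1) = 2.1066 + (-0.24657)·0.21293 = 2.0541 mol/L.

2.05 mol/L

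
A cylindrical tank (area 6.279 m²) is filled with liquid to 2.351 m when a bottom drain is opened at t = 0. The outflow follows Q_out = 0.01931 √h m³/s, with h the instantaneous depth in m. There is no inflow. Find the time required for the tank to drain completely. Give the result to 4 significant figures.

Accumulation of liquid (constant cross-section A): A dh/dt = −0.01931 √h.
∫ h^(−1/2) dh = −(0.01931/A) ∫ dt, giving 2√h = 2√h₀ − (0.01931/A) t.
Set h = 0: 2√h₀ = (0.01931/A) t_empty ⇒ t_empty = 2A√h₀/0.01931.
t_empty = 2·6.279·√2.351/0.01931 = 12.5580·1.53330/0.01931 = 997.159 s.

997.2 s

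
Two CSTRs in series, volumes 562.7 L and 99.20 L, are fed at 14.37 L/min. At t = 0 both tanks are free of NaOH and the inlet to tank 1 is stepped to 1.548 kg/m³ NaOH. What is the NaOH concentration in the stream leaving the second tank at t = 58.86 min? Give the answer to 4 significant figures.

1.130 kg/m³

Time constants: τᵢ = Vᵢ/Q for each well-mixed tank.
τ₁ = 562.7/14.37 = 39.1580 min; τ₂ = 99.20/14.37 = 6.90327 min.
Tank 1: C₁ = C_in(1 − e^(−t/τ₁)). Tank 2 (τ₁ ≠ τ₂): C₂ = C_in[1 − (τ₁ e^(−t/τ₁) − τ₂ e^(−t/τ₂))/(τ₁ − τ₂)].
At t = 58.86: e^(−t/τ₁) = 0.222430, e^(−t/τ₂) = 0.000198168.
C₂ = 1.548·[1 − (39.1580·0.222430 − 6.90327·0.000198168)/(32.2547)] = 1.548·0.730007 = 1.13005 kg/m³.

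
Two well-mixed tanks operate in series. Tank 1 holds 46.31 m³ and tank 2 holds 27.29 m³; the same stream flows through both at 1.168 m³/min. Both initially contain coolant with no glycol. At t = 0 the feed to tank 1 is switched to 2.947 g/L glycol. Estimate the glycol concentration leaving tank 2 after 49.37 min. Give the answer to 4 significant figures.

Time constants: τᵢ = Vᵢ/Q for each well-mixed tank.
τ₁ = 46.31/1.168 = 39.6490 min; τ₂ = 27.29/1.168 = 23.3647 min.
Solving the cascade with C₁(0)=C₂(0)=0 gives C₂(t) = C_in[1 − (τ₁ e^(−t/τ₁) − τ₂ e^(−t/τ₂))/(τ₁ − τ₂)].
At t = 49.37: e^(−t/τ₁) = 0.287890, e^(−t/τ₂) = 0.120873.
C₂ = 2.947·[1 − (39.6490·0.287890 − 23.3647·0.120873)/(16.2842)] = 2.947·0.472474 = 1.39238 g/L.

1.392 g/L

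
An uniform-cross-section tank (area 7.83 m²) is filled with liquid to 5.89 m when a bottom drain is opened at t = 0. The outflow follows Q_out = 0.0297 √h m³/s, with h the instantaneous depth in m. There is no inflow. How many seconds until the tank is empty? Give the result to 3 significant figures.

Volume balance on the tank: A dh/dt = −0.0297 √h.
Separate and integrate: 2(√h − √h₀) = −(0.0297/A) t.
Tank is empty when √h = 0: t_empty = 2A√h₀/0.0297.
t_empty = 2·7.83·√5.89/0.0297 = 15.660·2.4269/0.0297 = 1279.7 s.

1280 s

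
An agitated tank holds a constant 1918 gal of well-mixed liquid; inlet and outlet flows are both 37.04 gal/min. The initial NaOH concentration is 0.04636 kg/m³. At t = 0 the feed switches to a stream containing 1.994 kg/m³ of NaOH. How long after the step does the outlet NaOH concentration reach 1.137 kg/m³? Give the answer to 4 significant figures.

42.51 min

Species balance: V dC/dt = Q(C_in − C) ⇒ τ = V/Q = 51.7819 min.
C(t) = C_in + (C₀ − C_in) e^(−t/τ). Set C = 1.137 and solve for t:
e^(−t/τ) = (C − C_in)/(C₀ − C_in) = (1.137 − 1.994)/(0.04636 − 1.994) = 0.440020
t = −τ ln(…) = 51.7819 × 0.820936 = 42.5096 min.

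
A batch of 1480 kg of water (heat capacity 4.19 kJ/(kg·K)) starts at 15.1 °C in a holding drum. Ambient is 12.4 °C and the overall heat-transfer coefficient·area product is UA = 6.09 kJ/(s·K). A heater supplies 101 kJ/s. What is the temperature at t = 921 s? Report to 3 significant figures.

Lumped-capacitance energy balance: M c_p dT/dt = UA(T_amb − T) + Q̇.
dT/dt = (T_ss − T)/τ with T_ss = T_amb + Q̇/UA = 12.4 + 101/6.09 = 28.985 °C, τ = M c_p/UA = 1480·4.19/6.09 = 1018.3 s.
Integrating: T(t) = T_ss + (T₀ − T_ss) e^(−t/τ).
T(921) = 28.985 + (-13.885)·0.40475 = 23.365 °C.

23.4 °C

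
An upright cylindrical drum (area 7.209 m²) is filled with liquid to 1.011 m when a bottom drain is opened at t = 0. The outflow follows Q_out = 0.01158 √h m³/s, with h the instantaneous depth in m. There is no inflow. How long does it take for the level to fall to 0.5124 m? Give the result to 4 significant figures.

360.7 s

With no inflow, A dh/dt = −0.01158 √h.
Separate and integrate: 2(√h − √h₀) = −(0.01158/A) t.
t = 2A(√h₀ − √h)/0.01158 = 2·7.209·(√1.011 − √0.5124)/0.01158
  = 14.4180 × (1.00548 − 0.715821) / 0.01158 = 360.654 s.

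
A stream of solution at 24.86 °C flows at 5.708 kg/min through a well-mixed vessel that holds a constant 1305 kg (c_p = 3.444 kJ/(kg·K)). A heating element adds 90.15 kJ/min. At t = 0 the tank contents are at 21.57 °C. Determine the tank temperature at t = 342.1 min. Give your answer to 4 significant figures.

27.68 °C

Energy balance: M c_p dT/dt = ṁ c_p (T_in − T) + 90.15.
τ = M/ṁ = 228.626 min; T_ss = T_in + Q̇/(ṁ c_p) = 24.86 + 90.15/(5.708·3.444) = 29.4458 °C.
Integrating: T(t) = T_ss + (T₀ − T_ss) e^(−t/τ).
T(342.1) = 29.4458 + (-7.87584)·e^(−342.1/228.626) = 29.4458 + (-7.87584)·0.223951 = 27.6820 °C.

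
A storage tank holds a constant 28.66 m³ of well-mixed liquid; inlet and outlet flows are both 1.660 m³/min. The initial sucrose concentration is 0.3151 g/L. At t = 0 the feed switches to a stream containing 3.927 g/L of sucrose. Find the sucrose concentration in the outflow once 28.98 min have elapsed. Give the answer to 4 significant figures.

Transient balance on the dissolved component: V dC/dt = Q(C_in − C).
So dC/dt = (C_in − C)/τ with τ = V/Q = 28.66/1.660 = 17.2651 min.
Integrating: C(t) = C_in + (C₀ − C_in) e^(−t/τ).
C(28.98) = 3.927 + (0.3151 − 3.927)·e^(−28.98/17.2651) = 3.927 + (-3.61190)·0.186647 = 3.25285 g/L.

3.253 g/L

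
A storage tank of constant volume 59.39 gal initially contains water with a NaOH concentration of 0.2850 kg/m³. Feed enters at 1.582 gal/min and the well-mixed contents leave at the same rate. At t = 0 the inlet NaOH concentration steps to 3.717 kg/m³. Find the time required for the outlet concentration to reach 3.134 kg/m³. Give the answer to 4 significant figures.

Species balance: V dC/dt = Q(C_in − C) ⇒ τ = V/Q = 37.5411 min.
C(t) = C_in + (C₀ − C_in) e^(−t/τ). Set C = 3.134 and solve for t:
e^(−t/τ) = (C − C_in)/(C₀ − C_in) = (3.134 − 3.717)/(0.2850 − 3.717) = 0.169872
t = −τ ln(…) = 37.5411 × 1.77271 = 66.5495 min.

66.55 min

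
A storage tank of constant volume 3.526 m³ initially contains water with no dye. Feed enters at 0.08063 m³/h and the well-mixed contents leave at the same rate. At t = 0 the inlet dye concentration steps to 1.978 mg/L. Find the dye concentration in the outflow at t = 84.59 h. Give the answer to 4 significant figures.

1.692 mg/L

Mass balance on the solute (V constant): V dC/dt = Q(C_in − C).
Time constant τ = V/Q = 3.526/0.08063 = 43.7306 h.
This is linear first-order; C(t) = C_in + (C₀ − C_in) e^(−t/τ).
C(84.59) = 1.978 + (0 − 1.978)·e^(−84.59/43.7306) = 1.978 + (-1.97800)·0.144519 = 1.69214 mg/L.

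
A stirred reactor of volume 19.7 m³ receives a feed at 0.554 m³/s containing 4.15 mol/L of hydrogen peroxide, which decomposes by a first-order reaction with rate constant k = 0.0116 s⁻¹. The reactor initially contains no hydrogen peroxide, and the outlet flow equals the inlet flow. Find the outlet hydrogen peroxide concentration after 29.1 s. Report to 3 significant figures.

2.01 mol/L

Species balance: V dC/dt = Q C_in − Q C − k V C.
This is linear with rate a = Q/V + k = 0.039722 s⁻¹.
C_ss = Q C_in/(Q + kV) = 2.9381 mol/L; C(t) = C_ss + (C₀ − C_ss) e^(−a t).
C(29.1) = 2.9381 + (-2.9381)·e^(−0.039722·29.1) = 2.9381 + (-2.9381)·0.31477 = 2.0132 mol/L.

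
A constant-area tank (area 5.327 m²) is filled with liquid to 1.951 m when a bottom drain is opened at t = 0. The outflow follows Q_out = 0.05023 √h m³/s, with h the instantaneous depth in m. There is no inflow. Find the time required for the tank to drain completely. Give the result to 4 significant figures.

With no inflow, A dh/dt = −0.05023 √h.
∫ h^(−1/2) dh = −(0.05023/A) ∫ dt, giving 2√h = 2√h₀ − (0.05023/A) t.
Tank is empty when √h = 0: t_empty = 2A√h₀/0.05023.
t_empty = 2·5.327·√1.951/0.05023 = 10.6540·1.39678/0.05023 = 296.263 s.

296.3 s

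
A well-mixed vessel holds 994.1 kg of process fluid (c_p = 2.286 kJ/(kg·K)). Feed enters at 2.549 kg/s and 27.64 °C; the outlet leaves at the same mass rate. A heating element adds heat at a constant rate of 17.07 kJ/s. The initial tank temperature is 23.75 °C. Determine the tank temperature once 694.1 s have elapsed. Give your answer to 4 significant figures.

29.42 °C

M c_p dT/dt = ṁ c_p (T_in − T) + Q̇.
τ = M/ṁ = 389.996 s; T_ss = T_in + Q̇/(ṁ c_p) = 27.64 + 17.07/(2.549·2.286) = 30.5695 °C.
This is linear first-order; T(t) = T_ss + (T₀ − T_ss) e^(−t/τ).
T(694.1) = 30.5695 + (-6.81946)·e^(−694.1/389.996) = 30.5695 + (-6.81946)·0.168678 = 29.4192 °C.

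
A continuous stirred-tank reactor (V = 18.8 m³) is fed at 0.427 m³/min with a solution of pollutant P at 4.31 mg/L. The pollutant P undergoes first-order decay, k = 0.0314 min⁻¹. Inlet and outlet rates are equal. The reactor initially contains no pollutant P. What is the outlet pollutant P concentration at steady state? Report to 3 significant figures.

1.81 mg/L

Accumulation = in − out − consumed: V dC/dt = Q C_in − Q C − k V C.
At steady state: 0 = Q C_in − (Q + kV) C_ss, so C_ss = Q C_in/(Q + kV).
C_ss = 0.427·4.31/(0.427 + 0.0314·18.8) = 1.8404/1.0173 = 1.8090 mg/L.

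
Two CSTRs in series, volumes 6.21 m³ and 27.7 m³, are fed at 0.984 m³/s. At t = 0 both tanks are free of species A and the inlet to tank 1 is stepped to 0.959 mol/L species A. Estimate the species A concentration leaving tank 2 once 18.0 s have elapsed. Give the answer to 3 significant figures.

0.323 mol/L

Each tank obeys Vᵢ dCᵢ/dt = Q(Cᵢ₋₁ − Cᵢ), so τᵢ = Vᵢ/Q.
τ₁ = 6.21/0.984 = 6.3110 s; τ₂ = 27.7/0.984 = 28.150 s.
Tank 1: C₁ = C_in(1 − e^(−t/τ₁)). Tank 2 (τ₁ ≠ τ₂): C₂ = C_in[1 − (τ₁ e^(−t/τ₁) − τ₂ e^(−t/τ₂))/(τ₁ − τ₂)].
At t = 18.0: e^(−t/τ₁) = 0.057719, e^(−t/τ₂) = 0.52760.
C₂ = 0.959·[1 − (6.3110·0.057719 − 28.150·0.52760)/(-21.839)] = 0.959·0.33662 = 0.32282 mol/L.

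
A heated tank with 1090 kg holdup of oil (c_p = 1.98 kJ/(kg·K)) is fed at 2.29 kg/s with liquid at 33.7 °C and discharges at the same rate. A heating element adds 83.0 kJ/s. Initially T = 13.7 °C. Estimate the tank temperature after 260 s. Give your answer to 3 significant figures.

Energy balance: M c_p dT/dt = ṁ c_p (T_in − T) + 83.0.
τ = M/ṁ = 475.98 s; T_ss = T_in + Q̇/(ṁ c_p) = 33.7 + 83.0/(2.29·1.98) = 52.005 °C.
Integrating: T(t) = T_ss + (T₀ − T_ss) e^(−t/τ).
T(260) = 52.005 + (-38.305)·e^(−260/475.98) = 52.005 + (-38.305)·0.57912 = 29.822 °C.

29.8 °C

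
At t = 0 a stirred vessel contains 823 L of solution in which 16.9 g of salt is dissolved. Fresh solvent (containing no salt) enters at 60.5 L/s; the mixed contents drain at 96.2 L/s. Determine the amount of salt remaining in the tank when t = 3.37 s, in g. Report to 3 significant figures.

Total volume: dV/dt = Q_in − Q_out = -35.700 L/s, so V(t) = 823 − 35.700 t and V(3.37) = 702.69 L.
Species balance (pure solvent in): dm/dt = −Q_out · m/V(t).
dm/m = −Q_out dt/(V₀ − 35.700 t); integrating gives ln(m/m₀) = −(Q_out/(Q_in−Q_out)) ln(V/V₀).
m = m₀ (V₀/V)^(Q_out/(Q_in−Q_out)) = 16.9 × (823/702.69)^(-2.6947) = 11.039 g.

11.0 g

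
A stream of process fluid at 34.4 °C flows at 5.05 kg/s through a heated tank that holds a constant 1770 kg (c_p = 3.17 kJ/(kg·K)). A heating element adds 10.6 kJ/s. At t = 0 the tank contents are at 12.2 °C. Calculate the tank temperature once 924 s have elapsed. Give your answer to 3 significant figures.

M c_p dT/dt = ṁ c_p (T_in − T) + Q̇.
τ = M/ṁ = 350.50 s; T_ss = T_in + Q̇/(ṁ c_p) = 34.4 + 10.6/(5.05·3.17) = 35.062 °C.
Integrating: T(t) = T_ss + (T₀ − T_ss) e^(−t/τ).
T(924) = 35.062 + (-22.862)·e^(−924/350.50) = 35.062 + (-22.862)·0.071628 = 33.425 °C.

33.4 °C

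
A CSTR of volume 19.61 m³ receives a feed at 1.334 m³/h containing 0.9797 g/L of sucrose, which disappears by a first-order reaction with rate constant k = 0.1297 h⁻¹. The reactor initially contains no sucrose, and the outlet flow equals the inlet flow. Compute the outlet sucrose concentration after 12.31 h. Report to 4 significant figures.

0.3075 g/L

Species balance: V dC/dt = Q C_in − Q C − k V C.
This is linear with rate a = Q/V + k = 0.197727 h⁻¹.
C_ss = Q C_in/(Q + kV) = 0.337059 g/L; C(t) = C_ss + (C₀ − C_ss) e^(−a t).
C(12.31) = 0.337059 + (-0.337059)·e^(−0.197727·12.31) = 0.337059 + (-0.337059)·0.0876842 = 0.307505 g/L.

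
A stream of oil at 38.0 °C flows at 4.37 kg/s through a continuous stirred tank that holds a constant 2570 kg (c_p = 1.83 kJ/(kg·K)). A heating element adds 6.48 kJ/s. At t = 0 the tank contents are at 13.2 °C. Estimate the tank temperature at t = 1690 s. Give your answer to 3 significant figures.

M c_p dT/dt = ṁ c_p (T_in − T) + Q̇.
Rearrange: dT/dt = (T_ss − T)/τ with τ = M/ṁ = 588.10 s and T_ss = T_in + Q̇/(ṁ c_p) = 38.810 °C.
Integrating: T(t) = T_ss + (T₀ − T_ss) e^(−t/τ).
T(1690) = 38.810 + (-25.610)·e^(−1690/588.10) = 38.810 + (-25.610)·0.056492 = 37.364 °C.

37.4 °C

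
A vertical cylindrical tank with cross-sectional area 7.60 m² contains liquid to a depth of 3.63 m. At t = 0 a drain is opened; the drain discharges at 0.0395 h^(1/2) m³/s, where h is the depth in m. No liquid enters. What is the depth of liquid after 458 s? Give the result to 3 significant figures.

Accumulation of liquid (constant cross-section A): A dh/dt = −0.0395 √h.
This is separable: 2 d(√h)/dt = −0.0395/A, so √h = √h₀ − (0.0395/(2A)) t.
√h = √3.63 − 0.0395·458/(2·7.60) = 1.9053 − 1.1902 = 0.71506.
h = 0.71506² = 0.51131 m.

0.511 m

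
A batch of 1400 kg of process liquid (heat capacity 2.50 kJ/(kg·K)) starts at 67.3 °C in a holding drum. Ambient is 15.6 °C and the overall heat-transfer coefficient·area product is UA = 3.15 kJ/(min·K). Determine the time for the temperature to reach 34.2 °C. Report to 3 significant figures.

First-law balance (no shaft work): M c_p dT/dt = −UA(T − T_amb).
τ = M c_p/UA = 1111.1 min; T_ss = T_amb = 15.600 °C.
T(t) = T_ss + (T₀ − T_ss)e^(−t/τ); set T = 34.2:
t = −τ ln[(T − T_ss)/(T₀ − T_ss)] = −1111.1 · ln(0.35977) = 1135.9 min.

1140 min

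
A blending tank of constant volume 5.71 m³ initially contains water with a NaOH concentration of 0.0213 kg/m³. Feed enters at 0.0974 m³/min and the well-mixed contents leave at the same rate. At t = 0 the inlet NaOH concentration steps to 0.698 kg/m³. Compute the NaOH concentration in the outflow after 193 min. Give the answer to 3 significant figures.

Species balance on the tank: V dC/dt = Q(C_in − C).
Time constant τ = V/Q = 5.71/0.0974 = 58.624 min.
Solution: C(t) = C_in + (C₀ − C_in) e^(−t/τ).
C(193) = 0.698 + (0.0213 − 0.698)·e^(−193/58.624) = 0.698 + (-0.67670)·0.037174 = 0.67284 kg/m³.

0.673 kg/m³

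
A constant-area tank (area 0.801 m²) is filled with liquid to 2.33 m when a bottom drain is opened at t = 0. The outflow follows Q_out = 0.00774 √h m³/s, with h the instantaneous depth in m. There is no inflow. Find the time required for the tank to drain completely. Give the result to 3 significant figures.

316 s

With no inflow, A dh/dt = −0.00774 √h.
∫ h^(−1/2) dh = −(0.00774/A) ∫ dt, giving 2√h = 2√h₀ − (0.00774/A) t.
Tank is empty when √h = 0: t_empty = 2A√h₀/0.00774.
t_empty = 2·0.801·√2.33/0.00774 = 1.6020·1.5264/0.00774 = 315.94 s.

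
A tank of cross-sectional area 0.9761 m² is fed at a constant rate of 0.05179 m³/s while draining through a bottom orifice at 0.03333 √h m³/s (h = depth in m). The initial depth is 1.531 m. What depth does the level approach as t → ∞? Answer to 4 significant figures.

Unsteady balance on liquid volume: A dh/dt = Q_in − 0.03333 √h. At steady state dh/dt = 0:
Q_in = 0.03333 √h_ss ⇒ √h_ss = 0.05179/0.03333 = 1.55386.
h_ss = 1.55386² = 2.41447 m. (Since h₀ = 1.531 m < h_ss, the level will rise toward this value.)

2.414 m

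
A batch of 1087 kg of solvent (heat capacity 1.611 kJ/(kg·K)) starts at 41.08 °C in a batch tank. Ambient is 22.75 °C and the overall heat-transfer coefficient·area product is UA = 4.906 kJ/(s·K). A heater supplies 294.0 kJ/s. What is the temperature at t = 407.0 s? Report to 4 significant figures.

M c_p dT/dt = −UA(T − T_amb) + Q̇.
dT/dt = (T_ss − T)/τ with T_ss = T_amb + Q̇/UA = 22.75 + 294.0/4.906 = 82.6766 °C, τ = M c_p/UA = 1087·1.611/4.906 = 356.942 s.
This is linear first-order; T(t) = T_ss + (T₀ − T_ss) e^(−t/τ).
T(407.0) = 82.6766 + (-41.5966)·0.319742 = 69.3764 °C.

69.38 °C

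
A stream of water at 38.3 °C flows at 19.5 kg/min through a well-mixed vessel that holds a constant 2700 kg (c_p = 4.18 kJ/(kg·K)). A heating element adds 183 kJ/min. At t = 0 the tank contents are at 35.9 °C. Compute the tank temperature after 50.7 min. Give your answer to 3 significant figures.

Heat balance on the well-mixed liquid: M c_p dT/dt = ṁ c_p (T_in − T) + 183.
τ = M/ṁ = 138.46 min; T_ss = T_in + Q̇/(ṁ c_p) = 38.3 + 183/(19.5·4.18) = 40.545 °C.
This is linear first-order; T(t) = T_ss + (T₀ − T_ss) e^(−t/τ).
T(50.7) = 40.545 + (-4.6451)·e^(−50.7/138.46) = 40.545 + (-4.6451)·0.69339 = 37.324 °C.

37.3 °C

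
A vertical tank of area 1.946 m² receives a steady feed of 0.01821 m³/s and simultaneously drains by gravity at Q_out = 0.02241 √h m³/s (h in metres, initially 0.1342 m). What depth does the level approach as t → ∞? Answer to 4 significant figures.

Accumulation of liquid (constant cross-section A): A dh/dt = Q_in − 0.02241 √h. At steady state dh/dt = 0:
Q_in = 0.02241 √h_ss ⇒ √h_ss = 0.01821/0.02241 = 0.812584.
h_ss = 0.812584² = 0.660292 m. (Since h₀ = 0.1342 m < h_ss, the level will rise toward this value.)

0.6603 m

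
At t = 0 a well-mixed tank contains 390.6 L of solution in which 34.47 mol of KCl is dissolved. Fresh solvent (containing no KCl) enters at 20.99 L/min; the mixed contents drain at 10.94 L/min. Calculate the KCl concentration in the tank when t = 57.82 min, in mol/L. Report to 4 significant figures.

0.01315 mol/L

Total volume: dV/dt = Q_in − Q_out = 10.0500 L/min, so V(t) = 390.6 + 10.0500 t and V(57.82) = 971.691 L.
Species balance (pure solvent in): dm/dt = −Q_out · m/V(t).
Separate: dm/m = −Q_out dt/V(t) ⇒ ln(m/m₀) = −(Q_out/(Q_in−Q_out)) ln(V/V₀).
m = m₀ (V₀/V)^(Q_out/(Q_in−Q_out)) = 34.47 × (390.6/971.691)^(1.08856) = 12.7819 mol.
C = m/V = 12.7819/971.691 = 0.0131543 mol/L.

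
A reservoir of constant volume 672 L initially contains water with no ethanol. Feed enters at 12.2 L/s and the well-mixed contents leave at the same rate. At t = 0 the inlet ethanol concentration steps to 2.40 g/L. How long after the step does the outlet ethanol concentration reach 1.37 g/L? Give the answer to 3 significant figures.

Species balance: V dC/dt = Q(C_in − C) ⇒ τ = V/Q = 55.082 s.
C(t) = C_in + (C₀ − C_in) e^(−t/τ). Set C = 1.37 and solve for t:
e^(−t/τ) = (C − C_in)/(C₀ − C_in) = (1.37 − 2.40)/(0 − 2.40) = 0.42917
t = −τ ln(…) = 55.082 × 0.84591 = 46.594 s.

46.6 s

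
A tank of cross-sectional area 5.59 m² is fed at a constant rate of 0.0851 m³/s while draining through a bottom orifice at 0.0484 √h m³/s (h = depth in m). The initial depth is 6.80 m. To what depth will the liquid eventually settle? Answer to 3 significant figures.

3.09 m

A dh/dt = Q_in − 0.0484 √h. Steady state requires inflow = outflow:
Q_in = 0.0484 √h_ss ⇒ √h_ss = 0.0851/0.0484 = 1.7583.
h_ss = 1.7583² = 3.0915 m. (Since h₀ = 6.80 m > h_ss, the level will fall toward this value.)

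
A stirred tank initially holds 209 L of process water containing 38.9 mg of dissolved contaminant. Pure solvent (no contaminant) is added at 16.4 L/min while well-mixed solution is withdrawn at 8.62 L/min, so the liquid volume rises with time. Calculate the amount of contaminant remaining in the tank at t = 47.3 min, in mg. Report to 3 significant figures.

Total volume: dV/dt = Q_in − Q_out = 7.7800 L/min, so V(t) = 209 + 7.7800 t and V(47.3) = 576.99 L.
Solute balance: dm/dt = 0 − Q_out C = −Q_out m/V(t).
Separate: dm/m = −Q_out dt/V(t) ⇒ ln(m/m₀) = −(Q_out/(Q_in−Q_out)) ln(V/V₀).
m = m₀ (V₀/V)^(Q_out/(Q_in−Q_out)) = 38.9 × (209/576.99)^(1.1080) = 12.627 mg.

12.6 mg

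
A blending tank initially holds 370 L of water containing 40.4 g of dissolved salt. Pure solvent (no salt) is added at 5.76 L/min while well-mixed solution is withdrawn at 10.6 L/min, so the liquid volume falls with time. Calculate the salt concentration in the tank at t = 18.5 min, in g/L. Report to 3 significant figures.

Total volume: dV/dt = Q_in − Q_out = -4.8400 L/min, so V(t) = 370 − 4.8400 t and V(18.5) = 280.46 L.
Solute balance: dm/dt = 0 − Q_out C = −Q_out m/V(t).
Separate: dm/m = −Q_out dt/V(t) ⇒ ln(m/m₀) = −(Q_out/(Q_in−Q_out)) ln(V/V₀).
m = m₀ (V₀/V)^(Q_out/(Q_in−Q_out)) = 40.4 × (370/280.46)^(-2.1901) = 22.022 g.
C = m/V = 22.022/280.46 = 0.078519 g/L.

0.0785 g/L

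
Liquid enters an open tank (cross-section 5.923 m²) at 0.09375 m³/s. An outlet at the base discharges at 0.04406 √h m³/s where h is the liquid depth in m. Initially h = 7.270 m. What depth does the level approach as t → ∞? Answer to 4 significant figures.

4.527 m

A dh/dt = Q_in − 0.04406 √h. Steady state requires inflow = outflow:
Q_in = 0.04406 √h_ss ⇒ √h_ss = 0.09375/0.04406 = 2.12778.
h_ss = 2.12778² = 4.52745 m. (Since h₀ = 7.270 m > h_ss, the level will fall toward this value.)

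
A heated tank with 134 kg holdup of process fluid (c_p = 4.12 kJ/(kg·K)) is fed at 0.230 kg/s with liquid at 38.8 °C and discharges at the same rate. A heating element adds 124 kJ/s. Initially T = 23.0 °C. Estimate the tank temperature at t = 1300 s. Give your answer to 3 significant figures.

Unsteady energy balance on the tank contents: M c_p dT/dt = ṁ c_p (T_in − T) + 124.
Rearrange: dT/dt = (T_ss − T)/τ with τ = M/ṁ = 582.61 s and T_ss = T_in + Q̇/(ṁ c_p) = 169.66 °C.
This is linear first-order; T(t) = T_ss + (T₀ − T_ss) e^(−t/τ).
T(1300) = 169.66 + (-146.66)·e^(−1300/582.61) = 169.66 + (-146.66)·0.10738 = 153.91 °C.

154 °C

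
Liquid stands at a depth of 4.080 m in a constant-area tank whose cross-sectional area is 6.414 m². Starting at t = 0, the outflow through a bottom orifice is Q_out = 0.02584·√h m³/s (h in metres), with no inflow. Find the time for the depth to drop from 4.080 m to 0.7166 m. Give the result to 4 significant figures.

With no inflow, A dh/dt = −0.02584 √h.
∫ h^(−1/2) dh = −(0.02584/A) ∫ dt, giving 2√h = 2√h₀ − (0.02584/A) t.
t = 2A(√h₀ − √h)/0.02584 = 2·6.414·(√4.080 − √0.7166)/0.02584
  = 12.8280 × (2.01990 − 0.846522) / 0.02584 = 582.512 s.

582.5 s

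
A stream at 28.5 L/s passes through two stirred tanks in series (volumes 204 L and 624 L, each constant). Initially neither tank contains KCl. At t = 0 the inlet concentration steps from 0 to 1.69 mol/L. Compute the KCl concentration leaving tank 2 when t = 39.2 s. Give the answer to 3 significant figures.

1.27 mol/L

Each tank obeys Vᵢ dCᵢ/dt = Q(Cᵢ₋₁ − Cᵢ), so τᵢ = Vᵢ/Q.
τ₁ = 204/28.5 = 7.1579 s; τ₂ = 624/28.5 = 21.895 s.
Solving the cascade with C₁(0)=C₂(0)=0 gives C₂(t) = C_in[1 − (τ₁ e^(−t/τ₁) − τ₂ e^(−t/τ₂))/(τ₁ − τ₂)].
At t = 39.2: e^(−t/τ₁) = 0.0041841, e^(−t/τ₂) = 0.16690.
C₂ = 1.69·[1 − (7.1579·0.0041841 − 21.895·0.16690)/(-14.737)] = 1.69·0.75407 = 1.2744 mol/L.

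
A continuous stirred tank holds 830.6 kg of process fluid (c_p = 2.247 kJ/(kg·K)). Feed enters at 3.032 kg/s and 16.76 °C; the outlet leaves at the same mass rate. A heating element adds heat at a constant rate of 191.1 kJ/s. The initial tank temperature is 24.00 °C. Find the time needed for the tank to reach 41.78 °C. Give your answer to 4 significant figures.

527.9 s

Energy balance: M c_p dT/dt = ṁ c_p (T_in − T) + 191.1.
τ = M/ṁ = 273.945 s; T_ss = T_in + Q̇/(ṁ c_p) = 44.8097 °C.
T(t) = T_ss + (T₀ − T_ss) e^(−t/τ). Set T = 41.78:
e^(−t/τ) = (41.78 − 44.8097)/(24.00 − 44.8097) = 0.145591
t = −273.945 · ln(0.145591) = 527.878 s.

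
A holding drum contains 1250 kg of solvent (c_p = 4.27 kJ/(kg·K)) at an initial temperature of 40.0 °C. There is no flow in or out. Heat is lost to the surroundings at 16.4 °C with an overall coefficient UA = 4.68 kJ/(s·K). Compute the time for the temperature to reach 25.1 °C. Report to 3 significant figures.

1140 s

M c_p dT/dt = −UA(T − T_amb).
τ = M c_p/UA = 1140.5 s; T_ss = T_amb = 16.400 °C.
T(t) = T_ss + (T₀ − T_ss)e^(−t/τ); set T = 25.1:
t = −τ ln[(T − T_ss)/(T₀ − T_ss)] = −1140.5 · ln(0.36864) = 1138.1 s.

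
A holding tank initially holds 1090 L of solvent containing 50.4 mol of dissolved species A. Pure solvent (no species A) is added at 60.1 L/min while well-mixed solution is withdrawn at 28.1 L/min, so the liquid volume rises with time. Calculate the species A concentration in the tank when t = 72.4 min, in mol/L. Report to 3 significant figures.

0.00544 mol/L

Total volume: dV/dt = Q_in − Q_out = 32.000 L/min, so V(t) = 1090 + 32.000 t and V(72.4) = 3406.8 L.
Species balance (pure solvent in): dm/dt = −Q_out · m/V(t).
dm/m = −Q_out dt/(V₀ + 32.000 t); integrating gives ln(m/m₀) = −(Q_out/(Q_in−Q_out)) ln(V/V₀).
m = m₀ (V₀/V)^(Q_out/(Q_in−Q_out)) = 50.4 × (1090/3406.8)^(0.87813) = 18.528 mol.
C = m/V = 18.528/3406.8 = 0.0054385 mol/L.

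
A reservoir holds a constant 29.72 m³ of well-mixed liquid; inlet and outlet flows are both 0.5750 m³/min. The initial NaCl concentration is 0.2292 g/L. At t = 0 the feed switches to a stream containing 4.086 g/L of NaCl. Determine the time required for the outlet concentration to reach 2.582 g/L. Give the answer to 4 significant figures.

Transient balance on the dissolved component: V dC/dt = Q(C_in − C), so τ = V/Q = 51.6870 min.
C(t) = C_in + (C₀ − C_in) e^(−t/τ). Set C = 2.582 and solve for t:
e^(−t/τ) = (C − C_in)/(C₀ − C_in) = (2.582 − 4.086)/(0.2292 − 4.086) = 0.389961
t = −τ ln(…) = 51.6870 × 0.941710 = 48.6741 min.

48.67 min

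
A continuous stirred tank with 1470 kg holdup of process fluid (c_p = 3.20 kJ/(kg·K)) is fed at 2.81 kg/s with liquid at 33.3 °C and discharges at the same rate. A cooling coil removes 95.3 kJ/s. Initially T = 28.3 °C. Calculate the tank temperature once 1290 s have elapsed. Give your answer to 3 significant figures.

23.2 °C

M c_p dT/dt = ṁ c_p (T_in − T) − Q̇.
Rearrange: dT/dt = (T_ss − T)/τ with τ = M/ṁ = 523.13 s and T_ss = T_in − Q̇/(ṁ c_p) = 22.702 °C.
Integrating: T(t) = T_ss + (T₀ − T_ss) e^(−t/τ).
T(1290) = 22.702 + (5.5983)·e^(−1290/523.13) = 22.702 + (5.5983)·0.084931 = 23.177 °C.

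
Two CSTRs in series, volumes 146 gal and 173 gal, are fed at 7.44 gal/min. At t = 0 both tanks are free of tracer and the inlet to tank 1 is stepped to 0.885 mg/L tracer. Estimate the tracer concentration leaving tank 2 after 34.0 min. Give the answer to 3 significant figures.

0.417 mg/L

Each tank obeys Vᵢ dCᵢ/dt = Q(Cᵢ₋₁ − Cᵢ), so τᵢ = Vᵢ/Q.
τ₁ = 146/7.44 = 19.624 min; τ₂ = 173/7.44 = 23.253 min.
Solving the cascade with C₁(0)=C₂(0)=0 gives C₂(t) = C_in[1 − (τ₁ e^(−t/τ₁) − τ₂ e^(−t/τ₂))/(τ₁ − τ₂)].
At t = 34.0: e^(−t/τ₁) = 0.17682, e^(−t/τ₂) = 0.23173.
C₂ = 0.885·[1 − (19.624·0.17682 − 23.253·0.23173)/(-3.6290)] = 0.885·0.47139 = 0.41718 mg/L.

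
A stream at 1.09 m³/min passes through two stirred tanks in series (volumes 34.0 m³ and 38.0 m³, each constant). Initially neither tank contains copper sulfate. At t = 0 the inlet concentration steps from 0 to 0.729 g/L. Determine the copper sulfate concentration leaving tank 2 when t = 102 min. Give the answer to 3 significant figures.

0.593 g/L

Each tank obeys Vᵢ dCᵢ/dt = Q(Cᵢ₋₁ − Cᵢ), so τᵢ = Vᵢ/Q.
τ₁ = 34.0/1.09 = 31.193 min; τ₂ = 38.0/1.09 = 34.862 min.
Solving the cascade with C₁(0)=C₂(0)=0 gives C₂(t) = C_in[1 − (τ₁ e^(−t/τ₁) − τ₂ e^(−t/τ₂))/(τ₁ − τ₂)].
At t = 102: e^(−t/τ₁) = 0.038006, e^(−t/τ₂) = 0.053622.
C₂ = 0.729·[1 − (31.193·0.038006 − 34.862·0.053622)/(-3.6697)] = 0.729·0.81364 = 0.59315 g/L.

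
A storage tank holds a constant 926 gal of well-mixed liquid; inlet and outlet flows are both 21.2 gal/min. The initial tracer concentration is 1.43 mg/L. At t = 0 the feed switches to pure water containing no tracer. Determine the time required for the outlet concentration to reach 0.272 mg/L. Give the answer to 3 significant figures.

72.5 min

Species balance: V dC/dt = Q(C_in − C) ⇒ τ = V/Q = 43.679 min.
C(t) = C_in + (C₀ − C_in) e^(−t/τ). Set C = 0.272 and solve for t:
e^(−t/τ) = (C − C_in)/(C₀ − C_in) = (0.272 − 0)/(1.43 − 0) = 0.19021
t = −τ ln(…) = 43.679 × 1.6596 = 72.491 min.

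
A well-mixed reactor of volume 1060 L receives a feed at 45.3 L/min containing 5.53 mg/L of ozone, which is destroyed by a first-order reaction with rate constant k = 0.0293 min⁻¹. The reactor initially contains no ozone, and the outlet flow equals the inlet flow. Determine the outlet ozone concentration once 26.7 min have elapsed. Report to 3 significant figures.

V dC/dt = Q(C_in − C) − k V C.
This is linear with rate a = Q/V + k = 0.072036 min⁻¹.
C_ss = Q C_in/(Q + kV) = 3.2807 mg/L; C(t) = C_ss + (C₀ − C_ss) e^(−a t).
C(26.7) = 3.2807 + (-3.2807)·e^(−0.072036·26.7) = 3.2807 + (-3.2807)·0.14612 = 2.8014 mg/L.

2.80 mg/L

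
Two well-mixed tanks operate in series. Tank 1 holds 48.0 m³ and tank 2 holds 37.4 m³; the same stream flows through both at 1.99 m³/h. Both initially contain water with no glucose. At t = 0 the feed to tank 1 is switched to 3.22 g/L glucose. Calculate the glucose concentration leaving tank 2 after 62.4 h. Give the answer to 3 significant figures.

Each tank obeys Vᵢ dCᵢ/dt = Q(Cᵢ₋₁ − Cᵢ), so τᵢ = Vᵢ/Q.
τ₁ = 48.0/1.99 = 24.121 h; τ₂ = 37.4/1.99 = 18.794 h.
Solving the cascade with C₁(0)=C₂(0)=0 gives C₂(t) = C_in[1 − (τ₁ e^(−t/τ₁) − τ₂ e^(−t/τ₂))/(τ₁ − τ₂)].
At t = 62.4: e^(−t/τ₁) = 0.075245, e^(−t/τ₂) = 0.036145.
C₂ = 3.22·[1 − (24.121·0.075245 − 18.794·0.036145)/(5.3266)] = 3.22·0.78680 = 2.5335 g/L.

2.53 g/L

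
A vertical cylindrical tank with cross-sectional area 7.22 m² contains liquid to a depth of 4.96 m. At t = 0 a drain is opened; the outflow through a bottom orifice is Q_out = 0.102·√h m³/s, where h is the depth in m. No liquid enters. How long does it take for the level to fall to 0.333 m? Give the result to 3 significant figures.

A dh/dt = −Q_out = −0.102 √h.
∫ h^(−1/2) dh = −(0.102/A) ∫ dt, giving 2√h = 2√h₀ − (0.102/A) t.
t = 2A(√h₀ − √h)/0.102 = 2·7.22·(√4.96 − √0.333)/0.102
  = 14.440 × (2.2271 − 0.57706) / 0.102 = 233.59 s.

234 s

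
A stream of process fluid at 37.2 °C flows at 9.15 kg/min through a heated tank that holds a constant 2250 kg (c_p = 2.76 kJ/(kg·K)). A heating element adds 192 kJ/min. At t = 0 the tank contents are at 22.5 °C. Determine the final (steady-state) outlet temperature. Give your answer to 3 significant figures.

M c_p dT/dt = ṁ c_p (T_in − T) + Q̇.
At steady state dT/dt = 0 ⇒ T_ss = T_in + Q̇/(ṁ c_p) = 37.2 + 192/(9.15·2.76) = 44.803 °C.

44.8 °C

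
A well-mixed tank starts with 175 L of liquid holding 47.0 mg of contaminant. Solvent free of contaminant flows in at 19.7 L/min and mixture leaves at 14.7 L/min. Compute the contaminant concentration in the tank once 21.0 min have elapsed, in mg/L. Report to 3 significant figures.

0.0422 mg/L

Total volume: dV/dt = Q_in − Q_out = 5.0000 L/min, so V(t) = 175 + 5.0000 t and V(21.0) = 280.00 L.
Solute balance: dm/dt = 0 − Q_out C = −Q_out m/V(t).
Separate: dm/m = −Q_out dt/V(t) ⇒ ln(m/m₀) = −(Q_out/(Q_in−Q_out)) ln(V/V₀).
m = m₀ (V₀/V)^(Q_out/(Q_in−Q_out)) = 47.0 × (175/280.00)^(2.9400) = 11.803 mg.
C = m/V = 11.803/280.00 = 0.042153 mg/L.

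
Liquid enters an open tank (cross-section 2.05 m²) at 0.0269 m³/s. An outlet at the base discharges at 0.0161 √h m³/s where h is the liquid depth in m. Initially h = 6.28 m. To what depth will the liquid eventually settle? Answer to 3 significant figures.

2.79 m

A dh/dt = Q_in − 0.0161 √h. Steady state requires inflow = outflow:
Q_in = 0.0161 √h_ss ⇒ √h_ss = 0.0269/0.0161 = 1.6708.
h_ss = 1.6708² = 2.7916 m. (Since h₀ = 6.28 m > h_ss, the level will fall toward this value.)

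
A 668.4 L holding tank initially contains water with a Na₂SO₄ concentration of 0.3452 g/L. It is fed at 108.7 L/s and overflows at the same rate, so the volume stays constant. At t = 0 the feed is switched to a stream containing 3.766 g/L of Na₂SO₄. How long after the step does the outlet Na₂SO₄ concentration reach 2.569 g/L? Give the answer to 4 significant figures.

Species balance: V dC/dt = Q(C_in − C) ⇒ τ = V/Q = 6.14903 s.
C(t) = C_in + (C₀ − C_in) e^(−t/τ). Set C = 2.569 and solve for t:
e^(−t/τ) = (C − C_in)/(C₀ − C_in) = (2.569 − 3.766)/(0.3452 − 3.766) = 0.349918
t = −τ ln(…) = 6.14903 × 1.05006 = 6.45683 s.

6.457 s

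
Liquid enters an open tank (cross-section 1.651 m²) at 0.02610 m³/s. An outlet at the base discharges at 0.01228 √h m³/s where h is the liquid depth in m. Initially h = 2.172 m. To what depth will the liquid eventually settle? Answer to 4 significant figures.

4.517 m

Level balance: A dh/dt = 0.02610 − 0.01228 √h. Setting dh/dt = 0:
Q_in = 0.01228 √h_ss ⇒ √h_ss = 0.02610/0.01228 = 2.12541.
h_ss = 2.12541² = 4.51736 m. (Since h₀ = 2.172 m < h_ss, the level will rise toward this value.)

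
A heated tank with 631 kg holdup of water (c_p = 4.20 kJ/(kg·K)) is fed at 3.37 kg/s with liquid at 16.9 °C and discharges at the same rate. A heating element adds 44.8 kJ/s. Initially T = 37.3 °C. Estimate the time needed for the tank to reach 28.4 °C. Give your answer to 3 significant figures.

136 s

M c_p dT/dt = ṁ c_p (T_in − T) + Q̇.
τ = M/ṁ = 187.24 s; T_ss = T_in + Q̇/(ṁ c_p) = 20.065 °C.
T(t) = T_ss + (T₀ − T_ss) e^(−t/τ). Set T = 28.4:
e^(−t/τ) = (28.4 − 20.065)/(37.3 − 20.065) = 0.48360
t = −187.24 · ln(0.48360) = 136.03 s.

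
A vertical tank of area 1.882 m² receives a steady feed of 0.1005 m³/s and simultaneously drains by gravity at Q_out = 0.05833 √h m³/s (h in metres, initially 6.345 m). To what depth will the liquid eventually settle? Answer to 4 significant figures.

Mass balance (ρ constant): A dh/dt = Q_in − 0.05833 √h. At steady state dh/dt = 0:
Q_in = 0.05833 √h_ss ⇒ √h_ss = 0.1005/0.05833 = 1.72296.
h_ss = 1.72296² = 2.96858 m. (Since h₀ = 6.345 m > h_ss, the level will fall toward this value.)

2.969 m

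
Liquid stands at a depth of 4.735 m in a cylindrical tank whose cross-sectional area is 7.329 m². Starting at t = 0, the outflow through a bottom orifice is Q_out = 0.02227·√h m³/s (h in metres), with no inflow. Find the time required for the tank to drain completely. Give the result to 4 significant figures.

Mass balance (ρ constant): A dh/dt = −0.02227 √h.
∫ h^(−1/2) dh = −(0.02227/A) ∫ dt, giving 2√h = 2√h₀ − (0.02227/A) t.
Set h = 0: 2√h₀ = (0.02227/A) t_empty ⇒ t_empty = 2A√h₀/0.02227.
t_empty = 2·7.329·√4.735/0.02227 = 14.6580·2.17601/0.02227 = 1432.24 s.

1432 s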